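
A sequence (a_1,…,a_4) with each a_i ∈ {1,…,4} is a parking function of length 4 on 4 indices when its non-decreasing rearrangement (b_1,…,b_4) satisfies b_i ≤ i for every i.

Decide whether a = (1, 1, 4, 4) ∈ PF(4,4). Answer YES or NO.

NO

Order a: b = (1, 1, 4, 4).
  b_1=1 ≤ 1
  b_2=1 ≤ 2
  b_3=4 > 3
  fails at i=3 ⇒ NO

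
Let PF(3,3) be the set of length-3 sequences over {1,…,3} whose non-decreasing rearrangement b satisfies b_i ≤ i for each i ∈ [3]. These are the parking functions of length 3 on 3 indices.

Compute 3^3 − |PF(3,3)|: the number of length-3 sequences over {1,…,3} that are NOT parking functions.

|PF| = 1·4^2 = 1·16 = 16 (Pollak)
Example (1,3,3) → sorted (1,3,3): b_2=3>2, not a PF.
So 27 − 16 = 11 fail.

11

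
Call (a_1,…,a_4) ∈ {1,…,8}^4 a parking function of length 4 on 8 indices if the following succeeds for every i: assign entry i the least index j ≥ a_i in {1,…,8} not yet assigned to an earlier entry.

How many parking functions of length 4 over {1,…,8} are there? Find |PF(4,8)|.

|PF(4,8)| = 5·9^3 = 5 · 729 = 3645 [KW]
Example (1,6,8,3) → sorted (1,3,6,8): b_i ≤ 4+i ∀i, a PF.

3645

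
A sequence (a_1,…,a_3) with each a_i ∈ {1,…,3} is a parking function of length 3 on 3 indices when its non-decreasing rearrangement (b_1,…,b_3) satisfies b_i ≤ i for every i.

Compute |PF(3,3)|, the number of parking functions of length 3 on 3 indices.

#PF = (3−3+1)·(3+1)^(3−1) = 1×16 = 16 (Pollak)
One tuple (1,2,2) → sorted (1,2,2): b_i ≤ i ∀i, a PF.

16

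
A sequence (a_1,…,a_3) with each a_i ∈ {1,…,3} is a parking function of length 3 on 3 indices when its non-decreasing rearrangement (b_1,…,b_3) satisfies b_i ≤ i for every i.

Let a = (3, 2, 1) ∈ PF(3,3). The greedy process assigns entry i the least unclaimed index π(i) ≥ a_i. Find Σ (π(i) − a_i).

0

Σπ = 3·4/2 = 6 (π permutes [3]); Σa = 3+2+1 = 6; disp = 6−6 = 0.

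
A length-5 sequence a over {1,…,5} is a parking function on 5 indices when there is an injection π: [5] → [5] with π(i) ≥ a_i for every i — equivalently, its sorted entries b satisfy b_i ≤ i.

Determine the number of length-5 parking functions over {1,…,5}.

Count = (5−5+1)·(5+1)^(5−1) = 1·1296 = 1296 (Konheim–Weiss)
Example (2,1,5,1,1) → sorted (1,1,1,2,5): b_i ≤ i ∀i, a PF.

1296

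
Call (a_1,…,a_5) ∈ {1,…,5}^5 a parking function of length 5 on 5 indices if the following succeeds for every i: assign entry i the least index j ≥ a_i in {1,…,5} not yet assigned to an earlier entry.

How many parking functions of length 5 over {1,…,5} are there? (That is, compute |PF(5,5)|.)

1296

#PF = (6−5)·6^(5−1) = 1×1296 = 1296 (Pollak)
One tuple (1,1,5,1,3) → sorted (1,1,1,3,5): b_i ≤ i ∀i, a PF.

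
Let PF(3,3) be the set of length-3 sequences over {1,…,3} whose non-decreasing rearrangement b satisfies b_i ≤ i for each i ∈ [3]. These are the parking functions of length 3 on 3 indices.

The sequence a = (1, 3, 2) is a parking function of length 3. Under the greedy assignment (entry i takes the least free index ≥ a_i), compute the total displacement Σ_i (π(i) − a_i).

Σπ = 3·4/2 = 6 (π permutes [3]); Σa = 1+3+2 = 6; disp = 6−6 = 0.

0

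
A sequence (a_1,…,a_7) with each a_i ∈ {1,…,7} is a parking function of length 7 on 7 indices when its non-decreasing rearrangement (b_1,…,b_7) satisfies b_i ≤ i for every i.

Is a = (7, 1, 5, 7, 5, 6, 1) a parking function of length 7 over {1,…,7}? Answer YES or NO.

Rearranged: b = (1, 1, 5, 5, 6, 7, 7).
  b_1=1 ≤ 1
  b_2=1 ≤ 2
  b_3=5 > 3
  fails at i=3 ⇒ NO

NO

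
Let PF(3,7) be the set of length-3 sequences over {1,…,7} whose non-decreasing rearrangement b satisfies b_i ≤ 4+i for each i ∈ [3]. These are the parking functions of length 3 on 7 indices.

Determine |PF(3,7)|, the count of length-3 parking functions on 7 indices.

320

#PF = (8−3)·8^(3−1) = 5 · 64 = 320 (Konheim–Weiss)
Check (3,5,2) → sorted (2,3,5): b_i ≤ 4+i ∀i, a PF.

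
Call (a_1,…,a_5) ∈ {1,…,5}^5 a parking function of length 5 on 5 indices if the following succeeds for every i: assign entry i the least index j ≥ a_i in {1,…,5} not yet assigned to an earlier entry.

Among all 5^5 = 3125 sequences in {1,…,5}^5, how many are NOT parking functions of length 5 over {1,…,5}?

|PF| = (5+1−5)·(5+1)^{5−1} = 1·1296 = 1296 (Pollak)
E.g. (4,2,3,5,4) → sorted (2,3,4,4,5): b_1=2>1, not a PF.
Total 3125; non-PF = 3125−1296 = 1829

1829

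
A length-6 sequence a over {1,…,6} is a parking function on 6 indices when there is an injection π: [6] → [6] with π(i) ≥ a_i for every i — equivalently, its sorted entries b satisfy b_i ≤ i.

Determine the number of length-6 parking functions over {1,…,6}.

16807

#PF = (6+1−6)·(6+1)^{6−1} = 1·16807 = 16807 (Konheim–Weiss)
Example (3,1,4,4,4,1) → sorted (1,1,3,4,4,4): b_i ≤ i ∀i, a PF.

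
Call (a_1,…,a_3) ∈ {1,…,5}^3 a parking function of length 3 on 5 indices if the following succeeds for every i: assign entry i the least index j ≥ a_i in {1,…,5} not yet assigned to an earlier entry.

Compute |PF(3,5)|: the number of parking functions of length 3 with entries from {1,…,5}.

|PF| = 3·6^2 = 3×36 = 108 [KW]
One tuple (3,5,4) → sorted (3,4,5): b_i ≤ 2+i ∀i, a PF.

108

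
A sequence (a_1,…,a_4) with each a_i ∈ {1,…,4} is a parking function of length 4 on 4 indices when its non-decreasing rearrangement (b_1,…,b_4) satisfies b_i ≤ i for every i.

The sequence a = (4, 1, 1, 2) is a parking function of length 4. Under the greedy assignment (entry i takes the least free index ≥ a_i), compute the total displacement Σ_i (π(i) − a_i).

Σπ = 4·5/2 = 10 (π permutes [4]); Σa = 4+1+1+2 = 8; disp = 10−8 = 2.

2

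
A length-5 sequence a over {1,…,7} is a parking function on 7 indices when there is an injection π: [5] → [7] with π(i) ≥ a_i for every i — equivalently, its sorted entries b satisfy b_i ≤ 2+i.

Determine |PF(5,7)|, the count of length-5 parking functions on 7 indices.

#PF = (7+1−5)·(7+1)^{5−1} = 3·4096 = 12288 (Pollak)
E.g. (6,3,2,3,5) → sorted (2,3,3,5,6): b_i ≤ 2+i ∀i, a PF.

12288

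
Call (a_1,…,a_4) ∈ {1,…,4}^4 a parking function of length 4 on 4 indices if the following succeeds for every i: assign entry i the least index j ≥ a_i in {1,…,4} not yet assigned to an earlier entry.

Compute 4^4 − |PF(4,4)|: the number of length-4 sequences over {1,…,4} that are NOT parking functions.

131

|PF| = (4−4+1)·(4+1)^(4−1) = 1×125 = 125 (Konheim–Weiss)
E.g. (3,4,4,4) → sorted (3,4,4,4): b_1=3>1, not a PF.
4^4 − 125 = 256 − 125 = 131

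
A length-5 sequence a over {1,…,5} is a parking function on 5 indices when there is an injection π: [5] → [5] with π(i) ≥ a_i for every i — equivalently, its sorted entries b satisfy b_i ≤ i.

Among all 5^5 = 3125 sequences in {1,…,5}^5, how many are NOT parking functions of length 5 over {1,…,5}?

1829

Count = 1·6^4 = 1×1296 = 1296 [KW]
Check (5,5,5,2,5) → sorted (2,5,5,5,5): b_1=2>1, not a PF.
5^5 − 1296 = 3125 − 1296 = 1829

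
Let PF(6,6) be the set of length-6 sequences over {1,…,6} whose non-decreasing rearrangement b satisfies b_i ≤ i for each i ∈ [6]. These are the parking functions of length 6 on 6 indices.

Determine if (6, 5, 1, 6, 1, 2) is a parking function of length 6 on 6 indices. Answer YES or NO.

Order a: b = (1, 1, 2, 5, 6, 6).
  b_1=1 ≤ 1
  b_2=1 ≤ 2
  b_3=2 ≤ 3
  b_4=5 > 4
  fails at i=4 ⇒ NO

NO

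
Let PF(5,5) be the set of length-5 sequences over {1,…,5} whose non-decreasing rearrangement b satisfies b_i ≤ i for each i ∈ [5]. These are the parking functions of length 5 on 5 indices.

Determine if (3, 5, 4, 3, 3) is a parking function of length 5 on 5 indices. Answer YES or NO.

NO

Rearranged: b = (3, 3, 3, 4, 5).
  b_1=3 > 1
  fails at i=1 ⇒ NO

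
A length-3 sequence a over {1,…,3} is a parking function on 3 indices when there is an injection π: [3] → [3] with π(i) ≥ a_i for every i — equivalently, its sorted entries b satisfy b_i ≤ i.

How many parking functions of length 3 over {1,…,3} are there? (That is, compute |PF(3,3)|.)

16

#PF = (3+1−3)·(3+1)^{3−1} = 1·16 = 16 [KW]
Check (1,1,3) → sorted (1,1,3): b_i ≤ i ∀i, a PF.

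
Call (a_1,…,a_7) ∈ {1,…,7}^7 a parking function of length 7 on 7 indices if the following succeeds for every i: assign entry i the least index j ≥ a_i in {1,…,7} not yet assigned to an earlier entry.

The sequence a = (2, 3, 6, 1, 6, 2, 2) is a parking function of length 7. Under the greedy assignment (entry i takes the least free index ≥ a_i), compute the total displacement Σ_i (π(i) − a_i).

Σπ(i) = 1+…+7 = 28; Σa = 2+3+6+1+6+2+2 = 22; disp = 28−22 = 6.

6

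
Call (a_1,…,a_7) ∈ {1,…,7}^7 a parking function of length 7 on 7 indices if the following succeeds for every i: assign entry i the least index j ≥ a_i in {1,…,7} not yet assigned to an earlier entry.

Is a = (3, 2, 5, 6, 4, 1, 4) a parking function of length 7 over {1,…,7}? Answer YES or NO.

YES

Sorted: b = (1, 2, 3, 4, 4, 5, 6).
  b_1=1 ≤ 1
  b_2=2 ≤ 2
  b_3=3 ≤ 3
  b_4=4 ≤ 4
  b_5=4 ≤ 5
  b_6=5 ≤ 6
  b_7=6 ≤ 7
All bounds hold ⇒ YES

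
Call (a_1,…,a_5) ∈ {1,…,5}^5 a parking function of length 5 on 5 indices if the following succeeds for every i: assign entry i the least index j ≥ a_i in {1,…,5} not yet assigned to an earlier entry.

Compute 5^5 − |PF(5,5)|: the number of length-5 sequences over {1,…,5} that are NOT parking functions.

1829

Count = (5+1−5)·(5+1)^{5−1} = 1×1296 = 1296 (Pollak)
Example (2,2,2,4,2) → sorted (2,2,2,2,4): b_1=2>1, not a PF.
Total 3125; non-PF = 3125−1296 = 1829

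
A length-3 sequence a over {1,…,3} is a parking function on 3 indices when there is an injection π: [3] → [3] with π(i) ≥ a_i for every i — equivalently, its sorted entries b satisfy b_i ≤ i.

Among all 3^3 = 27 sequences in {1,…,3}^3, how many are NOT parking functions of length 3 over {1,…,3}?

11

|PF| = (3−3+1)·(3+1)^(3−1) = 1 · 16 = 16 (Konheim–Weiss)
Example (3,2,3) → sorted (2,3,3): b_1=2>1, not a PF.
So 27 − 16 = 11 fail.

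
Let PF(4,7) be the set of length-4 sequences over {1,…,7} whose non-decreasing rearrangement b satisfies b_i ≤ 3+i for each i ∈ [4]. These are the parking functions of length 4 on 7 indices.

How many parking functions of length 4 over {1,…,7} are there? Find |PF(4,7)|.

2048

Count = (7+1−4)·(7+1)^{4−1} = 4 · 512 = 2048 (Konheim–Weiss)
Example (2,1,3,3) → sorted (1,2,3,3): b_i ≤ 3+i ∀i, a PF.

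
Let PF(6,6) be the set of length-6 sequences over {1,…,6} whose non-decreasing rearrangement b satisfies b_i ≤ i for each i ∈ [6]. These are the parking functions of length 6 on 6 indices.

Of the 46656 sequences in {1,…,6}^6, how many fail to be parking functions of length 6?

|PF(6,6)| = (6−6+1)·(6+1)^(6−1) = 1·16807 = 16807 (Konheim–Weiss)
E.g. (3,4,6,4,5,4) → sorted (3,4,4,4,5,6): b_1=3>1, not a PF.
Total 46656; non-PF = 46656−16807 = 29849

29849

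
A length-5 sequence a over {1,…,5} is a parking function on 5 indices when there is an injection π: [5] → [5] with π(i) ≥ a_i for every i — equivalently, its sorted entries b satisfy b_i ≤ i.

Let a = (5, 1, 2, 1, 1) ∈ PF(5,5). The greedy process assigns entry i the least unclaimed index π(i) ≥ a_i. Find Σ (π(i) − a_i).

Σπ(i) = 1+…+5 = 15; Σa = 5+1+2+1+1 = 10; disp = 15−10 = 5.

5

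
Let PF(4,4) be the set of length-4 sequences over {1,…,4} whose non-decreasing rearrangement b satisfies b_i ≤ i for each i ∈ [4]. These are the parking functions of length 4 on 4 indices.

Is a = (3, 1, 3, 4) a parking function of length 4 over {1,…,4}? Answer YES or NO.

NO

Sorted: b = (1, 3, 3, 4).
  b_1=1 ≤ 1
  b_2=3 > 2
  fails at i=2 ⇒ NO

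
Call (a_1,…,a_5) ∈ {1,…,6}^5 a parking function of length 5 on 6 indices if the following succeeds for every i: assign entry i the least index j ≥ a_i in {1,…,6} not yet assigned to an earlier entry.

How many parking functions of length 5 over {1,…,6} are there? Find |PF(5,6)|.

4802

#PF = 2·7^4 = 2 · 2401 = 4802 [KW]
One tuple (1,1,6,4,3) → sorted (1,1,3,4,6): b_i ≤ 1+i ∀i, a PF.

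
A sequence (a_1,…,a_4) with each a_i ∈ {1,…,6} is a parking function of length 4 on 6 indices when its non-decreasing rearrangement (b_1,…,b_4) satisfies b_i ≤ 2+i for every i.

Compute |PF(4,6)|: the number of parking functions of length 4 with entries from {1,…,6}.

1029

|PF(4,6)| = (7−4)·7^(4−1) = 3 · 343 = 1029 [KW]
Check (2,3,6,5) → sorted (2,3,5,6): b_i ≤ 2+i ∀i, a PF.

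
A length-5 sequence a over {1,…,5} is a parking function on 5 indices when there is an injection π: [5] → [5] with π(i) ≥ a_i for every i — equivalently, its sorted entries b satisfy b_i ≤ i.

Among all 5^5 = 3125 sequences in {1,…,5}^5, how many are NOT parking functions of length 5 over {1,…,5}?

#PF = (5+1−5)·(5+1)^{5−1} = 1 · 1296 = 1296
E.g. (5,4,5,5,4) → sorted (4,4,5,5,5): b_1=4>1, not a PF.
So 3125 − 1296 = 1829 fail.

1829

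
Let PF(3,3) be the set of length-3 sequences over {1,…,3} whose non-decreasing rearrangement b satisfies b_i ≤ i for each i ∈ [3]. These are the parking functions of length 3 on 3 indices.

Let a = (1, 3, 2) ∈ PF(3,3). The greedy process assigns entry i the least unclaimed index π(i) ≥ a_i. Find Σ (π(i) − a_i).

Σπ(i) = 1+…+3 = 6; Σa = 1+3+2 = 6; disp = 6−6 = 0.

0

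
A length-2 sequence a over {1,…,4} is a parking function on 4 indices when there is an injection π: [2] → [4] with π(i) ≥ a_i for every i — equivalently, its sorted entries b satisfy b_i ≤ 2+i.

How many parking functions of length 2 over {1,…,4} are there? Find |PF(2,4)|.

15

#PF = (5−2)·5^(2−1) = 3 · 5 = 15 (Konheim–Weiss)
One tuple (2,2) → sorted (2,2): b_i ≤ 2+i ∀i, a PF.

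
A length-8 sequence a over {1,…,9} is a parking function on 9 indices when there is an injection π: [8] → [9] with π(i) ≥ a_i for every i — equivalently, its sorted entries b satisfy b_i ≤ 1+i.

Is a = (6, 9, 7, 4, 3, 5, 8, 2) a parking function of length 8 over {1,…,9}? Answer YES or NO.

Sorted: b = (2, 3, 4, 5, 6, 7, 8, 9).
  b_1=2 ≤ 2
  b_2=3 ≤ 3
  b_3=4 ≤ 4
  b_4=5 ≤ 5
  b_5=6 ≤ 6
  b_6=7 ≤ 7
  b_7=8 ≤ 8
  b_8=9 ≤ 9
All bounds hold ⇒ YES

YES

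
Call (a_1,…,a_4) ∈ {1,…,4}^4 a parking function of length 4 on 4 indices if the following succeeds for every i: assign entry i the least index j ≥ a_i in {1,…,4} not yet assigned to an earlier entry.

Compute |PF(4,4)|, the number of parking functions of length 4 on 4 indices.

Count = (4+1−4)·(4+1)^{4−1} = 1 · 125 = 125
Example (2,3,4,1) → sorted (1,2,3,4): b_i ≤ i ∀i, a PF.

125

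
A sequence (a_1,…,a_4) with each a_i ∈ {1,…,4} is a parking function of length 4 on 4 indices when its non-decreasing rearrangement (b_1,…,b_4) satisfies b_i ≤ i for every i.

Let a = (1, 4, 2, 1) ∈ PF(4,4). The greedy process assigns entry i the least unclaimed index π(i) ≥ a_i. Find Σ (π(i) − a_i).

Σπ = 4·5/2 = 10 (π permutes [4]); Σa = 1+4+2+1 = 8; disp = 10−8 = 2.

2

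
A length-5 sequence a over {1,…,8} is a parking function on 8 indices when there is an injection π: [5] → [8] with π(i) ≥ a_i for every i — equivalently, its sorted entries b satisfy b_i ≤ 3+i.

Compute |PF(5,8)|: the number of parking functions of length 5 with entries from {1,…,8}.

#PF = (9−5)·9^(5−1) = 4×6561 = 26244 (Konheim–Weiss)
Example (8,1,6,5,3) → sorted (1,3,5,6,8): b_i ≤ 3+i ∀i, a PF.

26244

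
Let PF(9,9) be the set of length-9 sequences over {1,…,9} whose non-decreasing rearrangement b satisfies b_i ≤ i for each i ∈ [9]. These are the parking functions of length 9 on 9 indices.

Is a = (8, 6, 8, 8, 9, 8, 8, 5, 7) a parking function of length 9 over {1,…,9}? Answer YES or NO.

Order a: b = (5, 6, 7, 8, 8, 8, 8, 8, 9).
  b_1=5 > 1
  fails at i=1 ⇒ NO

NO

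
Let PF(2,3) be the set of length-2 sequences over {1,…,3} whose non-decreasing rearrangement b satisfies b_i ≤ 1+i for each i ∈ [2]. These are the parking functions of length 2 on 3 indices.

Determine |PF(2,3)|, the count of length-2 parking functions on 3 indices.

8

|PF(2,3)| = (3+1−2)·(3+1)^{2−1} = 2×4 = 8
Example (1,2) → sorted (1,2): b_i ≤ 1+i ∀i, a PF.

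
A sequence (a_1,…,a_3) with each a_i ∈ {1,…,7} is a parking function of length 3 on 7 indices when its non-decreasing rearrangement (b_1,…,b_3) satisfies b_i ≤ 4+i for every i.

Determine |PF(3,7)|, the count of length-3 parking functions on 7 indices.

320

|PF(3,7)| = (8−3)·8^(3−1) = 5 · 64 = 320
E.g. (2,6,2) → sorted (2,2,6): b_i ≤ 4+i ∀i, a PF.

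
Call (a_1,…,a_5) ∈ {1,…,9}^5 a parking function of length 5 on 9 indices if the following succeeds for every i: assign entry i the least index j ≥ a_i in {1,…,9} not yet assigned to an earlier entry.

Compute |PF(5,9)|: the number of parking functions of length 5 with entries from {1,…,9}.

50000

Count = (10−5)·10^(5−1) = 5×10000 = 50000 [KW]
One tuple (7,5,9,5,2) → sorted (2,5,5,7,9): b_i ≤ 4+i ∀i, a PF.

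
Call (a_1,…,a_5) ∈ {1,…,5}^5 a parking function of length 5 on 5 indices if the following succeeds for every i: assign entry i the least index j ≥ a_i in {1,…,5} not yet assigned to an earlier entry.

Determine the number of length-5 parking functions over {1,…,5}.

#PF = (5−5+1)·(5+1)^(5−1) = 1 · 1296 = 1296 [KW]
Check (3,2,5,2,1) → sorted (1,2,2,3,5): b_i ≤ i ∀i, a PF.

1296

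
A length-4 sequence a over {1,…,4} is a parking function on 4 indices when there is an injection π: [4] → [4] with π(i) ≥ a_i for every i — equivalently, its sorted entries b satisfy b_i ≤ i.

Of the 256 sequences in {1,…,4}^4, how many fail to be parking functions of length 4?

Count = (4−4+1)·(4+1)^(4−1) = 1·125 = 125 [KW]
Check (3,4,4,3) → sorted (3,3,4,4): b_1=3>1, not a PF.
Total 256; non-PF = 256−125 = 131

131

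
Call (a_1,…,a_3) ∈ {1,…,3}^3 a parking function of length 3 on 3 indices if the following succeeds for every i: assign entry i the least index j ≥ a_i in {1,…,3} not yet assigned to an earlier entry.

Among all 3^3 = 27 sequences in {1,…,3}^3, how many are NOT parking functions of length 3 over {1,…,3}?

11

|PF| = (3+1−3)·(3+1)^{3−1} = 1×16 = 16 (Konheim–Weiss)
Example (3,1,3) → sorted (1,3,3): b_2=3>2, not a PF.
So 27 − 16 = 11 fail.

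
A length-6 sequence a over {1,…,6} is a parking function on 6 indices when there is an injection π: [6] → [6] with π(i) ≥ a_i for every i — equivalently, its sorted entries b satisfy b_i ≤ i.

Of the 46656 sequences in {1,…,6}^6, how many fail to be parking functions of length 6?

29849

#PF = (6+1−6)·(6+1)^{6−1} = 1 · 16807 = 16807 (Pollak)
One tuple (1,4,3,3,5,3) → sorted (1,3,3,3,4,5): b_2=3>2, not a PF.
So 46656 − 16807 = 29849 fail.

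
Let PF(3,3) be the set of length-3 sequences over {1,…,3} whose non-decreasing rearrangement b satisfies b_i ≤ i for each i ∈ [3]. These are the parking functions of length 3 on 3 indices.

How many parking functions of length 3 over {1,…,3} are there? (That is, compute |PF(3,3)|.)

16

|PF| = (4−3)·4^(3−1) = 1 · 16 = 16 [KW]
Check (2,1,1) → sorted (1,1,2): b_i ≤ i ∀i, a PF.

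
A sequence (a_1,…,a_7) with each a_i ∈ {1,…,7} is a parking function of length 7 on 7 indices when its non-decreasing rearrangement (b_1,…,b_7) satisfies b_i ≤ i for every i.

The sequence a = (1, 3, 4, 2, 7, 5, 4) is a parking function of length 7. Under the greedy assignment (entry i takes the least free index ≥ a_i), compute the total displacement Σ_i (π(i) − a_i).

Σπ = 28 ({1..7} each once); Σa = 1+3+4+2+7+5+4 = 26; disp = 28−26 = 2.

2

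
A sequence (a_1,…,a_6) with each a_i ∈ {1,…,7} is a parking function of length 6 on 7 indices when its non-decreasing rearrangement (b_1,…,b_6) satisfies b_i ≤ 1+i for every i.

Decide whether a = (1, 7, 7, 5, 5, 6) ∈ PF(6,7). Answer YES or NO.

Order a: b = (1, 5, 5, 6, 7, 7).
  b_1=1 ≤ 2
  b_2=5 > 3
  fails at i=2 ⇒ NO

NO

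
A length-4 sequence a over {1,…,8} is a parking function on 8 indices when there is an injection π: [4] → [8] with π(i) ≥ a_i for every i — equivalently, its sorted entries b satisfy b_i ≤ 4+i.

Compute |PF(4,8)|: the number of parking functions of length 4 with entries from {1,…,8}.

3645

|PF(4,8)| = 5·9^3 = 5 · 729 = 3645 (Konheim–Weiss)
Example (4,2,5,1) → sorted (1,2,4,5): b_i ≤ 4+i ∀i, a PF.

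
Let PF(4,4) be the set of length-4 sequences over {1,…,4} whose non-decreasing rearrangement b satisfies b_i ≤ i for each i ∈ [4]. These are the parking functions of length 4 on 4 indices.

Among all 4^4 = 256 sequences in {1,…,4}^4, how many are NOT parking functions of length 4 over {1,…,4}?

#PF = (4+1−4)·(4+1)^{4−1} = 1·125 = 125 (Konheim–Weiss)
Check (4,2,3,4) → sorted (2,3,4,4): b_1=2>1, not a PF.
4^4 − 125 = 256 − 125 = 131

131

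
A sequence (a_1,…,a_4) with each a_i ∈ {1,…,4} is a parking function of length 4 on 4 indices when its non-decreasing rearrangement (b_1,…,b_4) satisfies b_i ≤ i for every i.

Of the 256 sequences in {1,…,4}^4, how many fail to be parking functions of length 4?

|PF(4,4)| = 1·5^3 = 1×125 = 125
E.g. (3,4,4,3) → sorted (3,3,4,4): b_1=3>1, not a PF.
So 256 − 125 = 131 fail.

131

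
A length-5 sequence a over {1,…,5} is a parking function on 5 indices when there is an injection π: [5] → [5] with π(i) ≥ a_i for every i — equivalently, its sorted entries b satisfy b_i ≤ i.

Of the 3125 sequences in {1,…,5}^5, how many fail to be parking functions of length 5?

|PF| = (5+1−5)·(5+1)^{5−1} = 1×1296 = 1296
Check (4,2,4,4,5) → sorted (2,4,4,4,5): b_1=2>1, not a PF.
So 3125 − 1296 = 1829 fail.

1829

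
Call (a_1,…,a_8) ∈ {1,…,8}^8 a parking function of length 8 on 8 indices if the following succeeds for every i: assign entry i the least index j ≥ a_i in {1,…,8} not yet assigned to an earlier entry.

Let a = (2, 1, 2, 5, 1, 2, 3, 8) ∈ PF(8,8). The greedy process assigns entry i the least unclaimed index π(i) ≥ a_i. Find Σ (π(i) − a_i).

Σπ = 36 ({1..8} each once); Σa = 2+1+2+5+1+2+3+8 = 24; disp = 36−24 = 12.

12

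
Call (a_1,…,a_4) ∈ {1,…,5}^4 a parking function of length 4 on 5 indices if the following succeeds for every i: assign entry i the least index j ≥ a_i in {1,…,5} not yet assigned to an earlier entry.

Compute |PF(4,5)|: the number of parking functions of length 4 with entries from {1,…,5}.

|PF(4,5)| = 2·6^3 = 2 · 216 = 432 (Pollak)
Check (3,3,5,2) → sorted (2,3,3,5): b_i ≤ 1+i ∀i, a PF.

432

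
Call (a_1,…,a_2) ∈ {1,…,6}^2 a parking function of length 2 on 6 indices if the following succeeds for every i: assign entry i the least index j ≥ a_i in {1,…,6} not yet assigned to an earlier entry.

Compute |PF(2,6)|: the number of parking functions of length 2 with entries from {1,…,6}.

|PF(2,6)| = 5·7^1 = 5·7 = 35 (Pollak)
E.g. (6,1) → sorted (1,6): b_i ≤ 4+i ∀i, a PF.

35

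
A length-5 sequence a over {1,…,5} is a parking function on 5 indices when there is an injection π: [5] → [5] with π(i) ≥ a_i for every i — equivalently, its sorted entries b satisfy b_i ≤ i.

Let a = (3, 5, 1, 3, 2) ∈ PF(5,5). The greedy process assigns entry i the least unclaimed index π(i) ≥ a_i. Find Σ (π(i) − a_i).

Σπ(i) = 1+…+5 = 15; Σa = 3+5+1+3+2 = 14; disp = 15−14 = 1.

1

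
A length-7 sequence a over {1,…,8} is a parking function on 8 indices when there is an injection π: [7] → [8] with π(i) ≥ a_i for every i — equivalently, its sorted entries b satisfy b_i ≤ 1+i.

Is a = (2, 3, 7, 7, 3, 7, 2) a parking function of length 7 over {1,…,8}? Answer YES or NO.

NO

Rearranged: b = (2, 2, 3, 3, 7, 7, 7).
  b_1=2 ≤ 2
  b_2=2 ≤ 3
  b_3=3 ≤ 4
  b_4=3 ≤ 5
  b_5=7 > 6
  fails at i=5 ⇒ NO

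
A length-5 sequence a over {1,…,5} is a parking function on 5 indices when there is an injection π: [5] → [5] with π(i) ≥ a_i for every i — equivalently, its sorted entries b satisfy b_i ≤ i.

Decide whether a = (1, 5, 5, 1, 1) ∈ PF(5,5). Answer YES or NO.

Rearranged: b = (1, 1, 1, 5, 5).
  b_1=1 ≤ 1
  b_2=1 ≤ 2
  b_3=1 ≤ 3
  b_4=5 > 4
  fails at i=4 ⇒ NO

NO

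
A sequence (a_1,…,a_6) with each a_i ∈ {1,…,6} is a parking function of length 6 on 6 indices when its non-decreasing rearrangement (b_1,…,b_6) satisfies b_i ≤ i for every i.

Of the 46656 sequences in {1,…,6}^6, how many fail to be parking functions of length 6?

29849

Count = (6+1−6)·(6+1)^{6−1} = 1×16807 = 16807 (Pollak)
E.g. (4,5,6,5,3,3) → sorted (3,3,4,5,5,6): b_1=3>1, not a PF.
Total 46656; non-PF = 46656−16807 = 29849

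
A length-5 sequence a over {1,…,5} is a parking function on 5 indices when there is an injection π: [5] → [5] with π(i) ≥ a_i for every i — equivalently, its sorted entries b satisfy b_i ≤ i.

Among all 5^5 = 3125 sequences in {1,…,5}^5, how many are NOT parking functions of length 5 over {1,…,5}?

1829

#PF = (5−5+1)·(5+1)^(5−1) = 1·1296 = 1296 (Konheim–Weiss)
Example (5,2,4,4,2) → sorted (2,2,4,4,5): b_1=2>1, not a PF.
Total 3125; non-PF = 3125−1296 = 1829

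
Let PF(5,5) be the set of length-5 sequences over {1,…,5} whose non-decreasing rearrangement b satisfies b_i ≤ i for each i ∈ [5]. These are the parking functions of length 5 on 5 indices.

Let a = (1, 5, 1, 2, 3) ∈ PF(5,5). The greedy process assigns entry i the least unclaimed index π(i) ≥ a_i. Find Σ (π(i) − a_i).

3

Σπ(i) = 1+…+5 = 15; Σa = 1+5+1+2+3 = 12; disp = 15−12 = 3.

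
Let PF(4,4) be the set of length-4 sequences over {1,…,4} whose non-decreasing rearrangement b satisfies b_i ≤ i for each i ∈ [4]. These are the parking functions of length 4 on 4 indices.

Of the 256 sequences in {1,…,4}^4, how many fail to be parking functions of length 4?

|PF| = (5−4)·5^(4−1) = 1×125 = 125 (Konheim–Weiss)
Check (4,4,3,2) → sorted (2,3,4,4): b_1=2>1, not a PF.
So 256 − 125 = 131 fail.

131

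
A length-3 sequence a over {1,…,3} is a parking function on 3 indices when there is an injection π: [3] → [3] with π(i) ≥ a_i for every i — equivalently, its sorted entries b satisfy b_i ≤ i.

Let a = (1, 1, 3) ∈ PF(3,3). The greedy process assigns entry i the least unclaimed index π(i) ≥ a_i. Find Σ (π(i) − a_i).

Σπ = 3·4/2 = 6 (π permutes [3]); Σa = 1+1+3 = 5; disp = 6−5 = 1.

1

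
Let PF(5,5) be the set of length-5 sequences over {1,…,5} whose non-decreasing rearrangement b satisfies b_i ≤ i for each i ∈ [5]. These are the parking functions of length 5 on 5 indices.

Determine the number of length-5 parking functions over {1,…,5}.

|PF(5,5)| = 1·6^4 = 1×1296 = 1296 (Pollak)
Example (3,1,1,3,1) → sorted (1,1,1,3,3): b_i ≤ i ∀i, a PF.

1296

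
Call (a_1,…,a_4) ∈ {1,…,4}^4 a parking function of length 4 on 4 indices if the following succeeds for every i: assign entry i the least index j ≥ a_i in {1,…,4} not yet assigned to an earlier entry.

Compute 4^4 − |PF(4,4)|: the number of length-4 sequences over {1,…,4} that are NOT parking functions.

131

|PF(4,4)| = (5−4)·5^(4−1) = 1×125 = 125 (Pollak)
One tuple (3,2,4,3) → sorted (2,3,3,4): b_1=2>1, not a PF.
So 256 − 125 = 131 fail.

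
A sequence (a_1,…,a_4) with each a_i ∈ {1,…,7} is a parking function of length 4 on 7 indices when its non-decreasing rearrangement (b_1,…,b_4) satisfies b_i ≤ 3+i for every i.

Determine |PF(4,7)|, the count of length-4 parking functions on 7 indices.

2048

#PF = (7−4+1)·(7+1)^(4−1) = 4×512 = 2048 [KW]
Example (1,4,5,3) → sorted (1,3,4,5): b_i ≤ 3+i ∀i, a PF.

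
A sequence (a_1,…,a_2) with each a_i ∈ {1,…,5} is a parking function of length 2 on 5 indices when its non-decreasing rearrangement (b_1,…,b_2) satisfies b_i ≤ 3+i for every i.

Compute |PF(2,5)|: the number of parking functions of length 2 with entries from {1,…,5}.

|PF(2,5)| = (5+1−2)·(5+1)^{2−1} = 4·6 = 24
One tuple (3,1) → sorted (1,3): b_i ≤ 3+i ∀i, a PF.

24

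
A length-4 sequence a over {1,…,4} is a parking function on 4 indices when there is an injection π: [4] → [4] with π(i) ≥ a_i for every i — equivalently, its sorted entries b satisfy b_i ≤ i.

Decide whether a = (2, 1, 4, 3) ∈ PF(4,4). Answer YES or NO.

Order a: b = (1, 2, 3, 4).
  b_1=1 ≤ 1
  b_2=2 ≤ 2
  b_3=3 ≤ 3
  b_4=4 ≤ 4
All bounds hold ⇒ YES

YES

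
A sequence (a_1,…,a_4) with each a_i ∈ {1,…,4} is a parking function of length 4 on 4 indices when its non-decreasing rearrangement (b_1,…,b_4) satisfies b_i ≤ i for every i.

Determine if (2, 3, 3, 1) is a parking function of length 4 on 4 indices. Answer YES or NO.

Rearranged: b = (1, 2, 3, 3).
  b_1=1 ≤ 1
  b_2=2 ≤ 2
  b_3=3 ≤ 3
  b_4=3 ≤ 4
All bounds hold ⇒ YES

YES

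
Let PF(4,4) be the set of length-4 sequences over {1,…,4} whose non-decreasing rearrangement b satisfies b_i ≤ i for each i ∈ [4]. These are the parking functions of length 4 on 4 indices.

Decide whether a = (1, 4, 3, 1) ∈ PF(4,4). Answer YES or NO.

YES

Sorted: b = (1, 1, 3, 4).
  b_1=1 ≤ 1
  b_2=1 ≤ 2
  b_3=3 ≤ 3
  b_4=4 ≤ 4
All bounds hold ⇒ YES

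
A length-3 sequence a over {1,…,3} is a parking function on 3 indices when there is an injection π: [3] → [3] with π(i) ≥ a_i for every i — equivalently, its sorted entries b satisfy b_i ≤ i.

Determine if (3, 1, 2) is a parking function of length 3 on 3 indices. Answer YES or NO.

Order a: b = (1, 2, 3).
  b_1=1 ≤ 1
  b_2=2 ≤ 2
  b_3=3 ≤ 3
All bounds hold ⇒ YES

YES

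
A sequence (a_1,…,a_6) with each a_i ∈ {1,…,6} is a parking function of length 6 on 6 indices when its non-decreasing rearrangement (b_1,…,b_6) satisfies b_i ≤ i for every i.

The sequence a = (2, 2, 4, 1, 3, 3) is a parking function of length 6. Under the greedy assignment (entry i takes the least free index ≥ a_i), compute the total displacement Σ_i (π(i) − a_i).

Σπ = 21 ({1..6} each once); Σa = 2+2+4+1+3+3 = 15; disp = 21−15 = 6.

6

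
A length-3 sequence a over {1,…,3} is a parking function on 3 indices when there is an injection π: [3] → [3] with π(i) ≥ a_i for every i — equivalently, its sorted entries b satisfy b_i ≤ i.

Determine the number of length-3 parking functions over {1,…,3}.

16

|PF(3,3)| = (3+1−3)·(3+1)^{3−1} = 1 · 16 = 16 [KW]
E.g. (3,2,1) → sorted (1,2,3): b_i ≤ i ∀i, a PF.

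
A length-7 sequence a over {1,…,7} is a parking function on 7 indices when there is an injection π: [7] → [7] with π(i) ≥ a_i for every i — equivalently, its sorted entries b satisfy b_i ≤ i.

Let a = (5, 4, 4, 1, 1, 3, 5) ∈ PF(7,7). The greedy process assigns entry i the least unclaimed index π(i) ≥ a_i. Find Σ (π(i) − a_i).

Σπ(i) = 1+…+7 = 28; Σa = 5+4+4+1+1+3+5 = 23; disp = 28−23 = 5.

5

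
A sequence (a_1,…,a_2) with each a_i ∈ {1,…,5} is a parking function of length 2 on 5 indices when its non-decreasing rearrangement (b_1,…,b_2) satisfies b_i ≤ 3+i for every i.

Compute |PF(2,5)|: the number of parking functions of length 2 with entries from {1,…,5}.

|PF| = (5−2+1)·(5+1)^(2−1) = 4 · 6 = 24 [KW]
Check (3,4) → sorted (3,4): b_i ≤ 3+i ∀i, a PF.

24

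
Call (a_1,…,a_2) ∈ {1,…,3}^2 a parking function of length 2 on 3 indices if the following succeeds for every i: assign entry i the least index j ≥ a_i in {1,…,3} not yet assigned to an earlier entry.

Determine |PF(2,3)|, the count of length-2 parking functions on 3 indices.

Count = (3+1−2)·(3+1)^{2−1} = 2·4 = 8 (Pollak)
Example (3,1) → sorted (1,3): b_i ≤ 1+i ∀i, a PF.

8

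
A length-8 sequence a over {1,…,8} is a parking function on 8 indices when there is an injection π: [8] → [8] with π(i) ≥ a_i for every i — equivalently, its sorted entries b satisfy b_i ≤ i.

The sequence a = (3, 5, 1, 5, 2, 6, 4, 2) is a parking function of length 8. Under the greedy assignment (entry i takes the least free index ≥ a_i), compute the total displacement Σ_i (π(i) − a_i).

8

Σπ(i) = 1+…+8 = 36; Σa = 3+5+1+5+2+6+4+2 = 28; disp = 36−28 = 8.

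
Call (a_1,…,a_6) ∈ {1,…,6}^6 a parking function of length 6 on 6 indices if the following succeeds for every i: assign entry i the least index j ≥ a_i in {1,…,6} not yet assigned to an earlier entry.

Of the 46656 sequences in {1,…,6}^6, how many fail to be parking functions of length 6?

29849

Count = (6−6+1)·(6+1)^(6−1) = 1 · 16807 = 16807 (Pollak)
Example (5,4,3,3,5,4) → sorted (3,3,4,4,5,5): b_1=3>1, not a PF.
So 46656 − 16807 = 29849 fail.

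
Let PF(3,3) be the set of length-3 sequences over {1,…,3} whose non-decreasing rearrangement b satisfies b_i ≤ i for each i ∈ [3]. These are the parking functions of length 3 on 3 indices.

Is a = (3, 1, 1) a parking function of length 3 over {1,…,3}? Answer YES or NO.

Rearranged: b = (1, 1, 3).
  b_1=1 ≤ 1
  b_2=1 ≤ 2
  b_3=3 ≤ 3
All bounds hold ⇒ YES

YES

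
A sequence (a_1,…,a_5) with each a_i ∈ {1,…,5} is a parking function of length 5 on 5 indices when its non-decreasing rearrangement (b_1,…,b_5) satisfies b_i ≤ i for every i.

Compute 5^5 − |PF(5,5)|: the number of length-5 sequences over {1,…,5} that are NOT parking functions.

#PF = 1·6^4 = 1×1296 = 1296 [KW]
Example (5,4,4,5,5) → sorted (4,4,5,5,5): b_1=4>1, not a PF.
5^5 − 1296 = 3125 − 1296 = 1829

1829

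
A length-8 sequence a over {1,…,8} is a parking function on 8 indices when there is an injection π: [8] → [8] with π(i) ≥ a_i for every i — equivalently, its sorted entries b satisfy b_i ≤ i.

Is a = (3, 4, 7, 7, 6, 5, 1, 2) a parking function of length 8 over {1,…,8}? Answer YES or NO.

Rearranged: b = (1, 2, 3, 4, 5, 6, 7, 7).
  b_1=1 ≤ 1
  b_2=2 ≤ 2
  b_3=3 ≤ 3
  b_4=4 ≤ 4
  b_5=5 ≤ 5
  b_6=6 ≤ 6
  b_7=7 ≤ 7
  b_8=7 ≤ 8
All bounds hold ⇒ YES

YES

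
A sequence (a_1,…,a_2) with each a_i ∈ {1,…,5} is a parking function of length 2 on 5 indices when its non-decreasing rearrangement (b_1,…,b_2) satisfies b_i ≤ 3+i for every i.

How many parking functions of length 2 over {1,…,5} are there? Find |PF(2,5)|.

24

Count = 4·6^1 = 4·6 = 24 [KW]
Example (1,1) → sorted (1,1): b_i ≤ 3+i ∀i, a PF.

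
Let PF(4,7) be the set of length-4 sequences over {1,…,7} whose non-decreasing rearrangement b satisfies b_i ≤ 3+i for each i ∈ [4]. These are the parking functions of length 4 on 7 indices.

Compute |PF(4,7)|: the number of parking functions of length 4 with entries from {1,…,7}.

|PF(4,7)| = (7−4+1)·(7+1)^(4−1) = 4×512 = 2048
One tuple (5,7,1,6) → sorted (1,5,6,7): b_i ≤ 3+i ∀i, a PF.

2048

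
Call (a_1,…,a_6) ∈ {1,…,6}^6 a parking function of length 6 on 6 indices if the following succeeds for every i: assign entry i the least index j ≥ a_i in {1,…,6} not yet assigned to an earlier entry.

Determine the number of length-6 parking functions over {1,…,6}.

16807

|PF| = (7−6)·7^(6−1) = 1 · 16807 = 16807 (Pollak)
E.g. (6,2,1,5,3,2) → sorted (1,2,2,3,5,6): b_i ≤ i ∀i, a PF.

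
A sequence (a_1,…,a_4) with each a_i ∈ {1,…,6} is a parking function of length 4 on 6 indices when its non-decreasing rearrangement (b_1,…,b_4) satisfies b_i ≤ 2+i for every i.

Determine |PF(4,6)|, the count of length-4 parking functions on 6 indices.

#PF = 3·7^3 = 3·343 = 1029 (Konheim–Weiss)
Example (2,4,2,5) → sorted (2,2,4,5): b_i ≤ 2+i ∀i, a PF.

1029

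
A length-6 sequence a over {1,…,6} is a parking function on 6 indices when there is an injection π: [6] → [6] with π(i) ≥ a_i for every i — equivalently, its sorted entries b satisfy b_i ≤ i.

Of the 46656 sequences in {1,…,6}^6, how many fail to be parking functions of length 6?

29849

#PF = (6+1−6)·(6+1)^{6−1} = 1×16807 = 16807 (Konheim–Weiss)
Check (3,3,6,3,6,4) → sorted (3,3,3,4,6,6): b_1=3>1, not a PF.
So 46656 − 16807 = 29849 fail.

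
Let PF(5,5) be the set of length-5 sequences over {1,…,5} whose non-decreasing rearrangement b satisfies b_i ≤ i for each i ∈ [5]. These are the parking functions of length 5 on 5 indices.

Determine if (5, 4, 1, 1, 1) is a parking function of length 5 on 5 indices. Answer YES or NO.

Rearranged: b = (1, 1, 1, 4, 5).
  b_1=1 ≤ 1
  b_2=1 ≤ 2
  b_3=1 ≤ 3
  b_4=4 ≤ 4
  b_5=5 ≤ 5
All bounds hold ⇒ YES

YES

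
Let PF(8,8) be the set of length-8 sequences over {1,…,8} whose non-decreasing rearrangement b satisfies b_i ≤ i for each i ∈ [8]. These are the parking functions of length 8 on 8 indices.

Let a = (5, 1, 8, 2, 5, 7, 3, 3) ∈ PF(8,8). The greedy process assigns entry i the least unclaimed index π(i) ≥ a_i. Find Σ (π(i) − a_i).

2

Σπ = 36 ({1..8} each once); Σa = 5+1+8+2+5+7+3+3 = 34; disp = 36−34 = 2.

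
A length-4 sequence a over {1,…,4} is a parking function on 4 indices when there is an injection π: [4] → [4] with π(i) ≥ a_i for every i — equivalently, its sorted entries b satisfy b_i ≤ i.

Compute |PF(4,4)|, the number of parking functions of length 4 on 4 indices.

125

Count = 1·5^3 = 1×125 = 125 (Pollak)
E.g. (2,3,1,3) → sorted (1,2,3,3): b_i ≤ i ∀i, a PF.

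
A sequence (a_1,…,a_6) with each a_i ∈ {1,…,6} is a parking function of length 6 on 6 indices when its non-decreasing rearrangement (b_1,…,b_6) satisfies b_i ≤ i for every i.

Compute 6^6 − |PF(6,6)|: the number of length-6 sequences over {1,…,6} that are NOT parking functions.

29849

#PF = 1·7^5 = 1·16807 = 16807 (Konheim–Weiss)
One tuple (6,5,6,6,6,5) → sorted (5,5,6,6,6,6): b_1=5>1, not a PF.
Total 46656; non-PF = 46656−16807 = 29849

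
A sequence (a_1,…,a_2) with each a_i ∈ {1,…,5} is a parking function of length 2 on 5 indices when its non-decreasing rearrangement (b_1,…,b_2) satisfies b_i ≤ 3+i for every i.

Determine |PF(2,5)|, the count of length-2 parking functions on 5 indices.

24

|PF| = (5+1−2)·(5+1)^{2−1} = 4×6 = 24 (Pollak)
One tuple (2,4) → sorted (2,4): b_i ≤ 3+i ∀i, a PF.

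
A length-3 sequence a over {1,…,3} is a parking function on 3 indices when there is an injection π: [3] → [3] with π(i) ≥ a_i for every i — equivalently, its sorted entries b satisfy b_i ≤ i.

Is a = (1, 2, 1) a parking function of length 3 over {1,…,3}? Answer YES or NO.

YES

Sorted: b = (1, 1, 2).
  b_1=1 ≤ 1
  b_2=1 ≤ 2
  b_3=2 ≤ 3
All bounds hold ⇒ YES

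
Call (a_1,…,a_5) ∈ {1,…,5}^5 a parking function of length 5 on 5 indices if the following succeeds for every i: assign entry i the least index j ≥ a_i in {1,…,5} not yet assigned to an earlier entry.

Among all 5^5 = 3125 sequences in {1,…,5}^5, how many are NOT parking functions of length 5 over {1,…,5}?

|PF| = (6−5)·6^(5−1) = 1×1296 = 1296 [KW]
Example (5,3,5,3,5) → sorted (3,3,5,5,5): b_1=3>1, not a PF.
5^5 − 1296 = 3125 − 1296 = 1829

1829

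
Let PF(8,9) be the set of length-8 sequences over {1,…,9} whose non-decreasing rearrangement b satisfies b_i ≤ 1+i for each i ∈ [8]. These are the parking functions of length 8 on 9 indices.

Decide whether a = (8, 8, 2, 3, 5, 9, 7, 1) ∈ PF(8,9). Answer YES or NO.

NO

Sorted: b = (1, 2, 3, 5, 7, 8, 8, 9).
  b_1=1 ≤ 2
  b_2=2 ≤ 3
  b_3=3 ≤ 4
  b_4=5 ≤ 5
  b_5=7 > 6
  fails at i=5 ⇒ NO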